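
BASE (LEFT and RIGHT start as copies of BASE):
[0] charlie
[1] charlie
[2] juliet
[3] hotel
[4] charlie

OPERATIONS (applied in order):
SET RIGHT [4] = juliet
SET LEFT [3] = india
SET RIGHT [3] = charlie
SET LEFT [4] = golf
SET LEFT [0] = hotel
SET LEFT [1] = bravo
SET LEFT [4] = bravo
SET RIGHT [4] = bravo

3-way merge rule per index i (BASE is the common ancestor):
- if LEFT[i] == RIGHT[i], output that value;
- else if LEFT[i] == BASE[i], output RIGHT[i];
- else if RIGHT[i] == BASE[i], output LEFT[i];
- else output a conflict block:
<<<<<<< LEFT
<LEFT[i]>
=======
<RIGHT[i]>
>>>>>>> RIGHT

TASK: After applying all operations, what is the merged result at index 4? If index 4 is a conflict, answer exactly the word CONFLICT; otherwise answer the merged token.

Answer: bravo

Derivation:
Final LEFT:  [hotel, bravo, juliet, india, bravo]
Final RIGHT: [charlie, charlie, juliet, charlie, bravo]
i=0: L=hotel, R=charlie=BASE -> take LEFT -> hotel
i=1: L=bravo, R=charlie=BASE -> take LEFT -> bravo
i=2: L=juliet R=juliet -> agree -> juliet
i=3: BASE=hotel L=india R=charlie all differ -> CONFLICT
i=4: L=bravo R=bravo -> agree -> bravo
Index 4 -> bravo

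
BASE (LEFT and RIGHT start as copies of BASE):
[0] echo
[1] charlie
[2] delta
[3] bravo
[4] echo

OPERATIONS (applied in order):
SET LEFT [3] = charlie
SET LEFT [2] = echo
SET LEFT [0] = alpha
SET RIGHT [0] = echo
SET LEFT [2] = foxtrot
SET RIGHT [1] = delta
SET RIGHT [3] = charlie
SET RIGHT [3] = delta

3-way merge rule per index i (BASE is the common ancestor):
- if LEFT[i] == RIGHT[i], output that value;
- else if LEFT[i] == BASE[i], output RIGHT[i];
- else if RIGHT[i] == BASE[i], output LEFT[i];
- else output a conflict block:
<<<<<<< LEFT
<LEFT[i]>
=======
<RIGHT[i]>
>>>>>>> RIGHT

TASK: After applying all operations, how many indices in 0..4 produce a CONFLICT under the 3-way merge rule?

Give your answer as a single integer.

Final LEFT:  [alpha, charlie, foxtrot, charlie, echo]
Final RIGHT: [echo, delta, delta, delta, echo]
i=0: L=alpha, R=echo=BASE -> take LEFT -> alpha
i=1: L=charlie=BASE, R=delta -> take RIGHT -> delta
i=2: L=foxtrot, R=delta=BASE -> take LEFT -> foxtrot
i=3: BASE=bravo L=charlie R=delta all differ -> CONFLICT
i=4: L=echo R=echo -> agree -> echo
Conflict count: 1

Answer: 1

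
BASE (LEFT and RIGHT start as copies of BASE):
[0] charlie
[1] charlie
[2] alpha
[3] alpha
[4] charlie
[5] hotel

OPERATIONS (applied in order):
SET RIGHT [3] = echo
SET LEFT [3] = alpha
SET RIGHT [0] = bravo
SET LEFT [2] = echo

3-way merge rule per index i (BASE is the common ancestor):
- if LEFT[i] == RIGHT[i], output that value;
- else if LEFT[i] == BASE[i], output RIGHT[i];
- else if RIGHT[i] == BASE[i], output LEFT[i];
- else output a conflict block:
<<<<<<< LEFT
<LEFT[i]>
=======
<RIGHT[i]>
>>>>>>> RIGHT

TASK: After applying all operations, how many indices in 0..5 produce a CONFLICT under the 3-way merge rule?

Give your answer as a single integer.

Final LEFT:  [charlie, charlie, echo, alpha, charlie, hotel]
Final RIGHT: [bravo, charlie, alpha, echo, charlie, hotel]
i=0: L=charlie=BASE, R=bravo -> take RIGHT -> bravo
i=1: L=charlie R=charlie -> agree -> charlie
i=2: L=echo, R=alpha=BASE -> take LEFT -> echo
i=3: L=alpha=BASE, R=echo -> take RIGHT -> echo
i=4: L=charlie R=charlie -> agree -> charlie
i=5: L=hotel R=hotel -> agree -> hotel
Conflict count: 0

Answer: 0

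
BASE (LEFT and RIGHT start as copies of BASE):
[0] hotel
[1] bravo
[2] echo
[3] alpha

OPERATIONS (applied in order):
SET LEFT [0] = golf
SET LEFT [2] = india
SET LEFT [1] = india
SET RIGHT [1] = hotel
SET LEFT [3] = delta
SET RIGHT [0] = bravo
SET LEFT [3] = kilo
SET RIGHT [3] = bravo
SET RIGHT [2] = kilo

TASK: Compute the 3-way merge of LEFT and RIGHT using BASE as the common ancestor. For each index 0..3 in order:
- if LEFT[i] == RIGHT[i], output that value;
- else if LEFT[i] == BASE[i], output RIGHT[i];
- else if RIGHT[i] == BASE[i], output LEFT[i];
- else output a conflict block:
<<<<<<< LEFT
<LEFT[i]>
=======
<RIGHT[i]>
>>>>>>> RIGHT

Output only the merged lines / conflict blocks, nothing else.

Final LEFT:  [golf, india, india, kilo]
Final RIGHT: [bravo, hotel, kilo, bravo]
i=0: BASE=hotel L=golf R=bravo all differ -> CONFLICT
i=1: BASE=bravo L=india R=hotel all differ -> CONFLICT
i=2: BASE=echo L=india R=kilo all differ -> CONFLICT
i=3: BASE=alpha L=kilo R=bravo all differ -> CONFLICT

Answer: <<<<<<< LEFT
golf
=======
bravo
>>>>>>> RIGHT
<<<<<<< LEFT
india
=======
hotel
>>>>>>> RIGHT
<<<<<<< LEFT
india
=======
kilo
>>>>>>> RIGHT
<<<<<<< LEFT
kilo
=======
bravo
>>>>>>> RIGHT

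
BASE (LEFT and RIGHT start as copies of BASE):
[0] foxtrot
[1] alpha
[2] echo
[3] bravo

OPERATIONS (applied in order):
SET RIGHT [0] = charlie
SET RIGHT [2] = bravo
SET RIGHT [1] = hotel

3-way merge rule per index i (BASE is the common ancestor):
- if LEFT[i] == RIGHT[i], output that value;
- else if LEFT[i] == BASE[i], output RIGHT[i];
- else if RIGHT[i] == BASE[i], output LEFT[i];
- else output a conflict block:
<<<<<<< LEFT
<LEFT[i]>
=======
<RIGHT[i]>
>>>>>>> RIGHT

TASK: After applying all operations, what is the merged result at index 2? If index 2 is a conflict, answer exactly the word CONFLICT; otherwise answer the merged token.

Answer: bravo

Derivation:
Final LEFT:  [foxtrot, alpha, echo, bravo]
Final RIGHT: [charlie, hotel, bravo, bravo]
i=0: L=foxtrot=BASE, R=charlie -> take RIGHT -> charlie
i=1: L=alpha=BASE, R=hotel -> take RIGHT -> hotel
i=2: L=echo=BASE, R=bravo -> take RIGHT -> bravo
i=3: L=bravo R=bravo -> agree -> bravo
Index 2 -> bravo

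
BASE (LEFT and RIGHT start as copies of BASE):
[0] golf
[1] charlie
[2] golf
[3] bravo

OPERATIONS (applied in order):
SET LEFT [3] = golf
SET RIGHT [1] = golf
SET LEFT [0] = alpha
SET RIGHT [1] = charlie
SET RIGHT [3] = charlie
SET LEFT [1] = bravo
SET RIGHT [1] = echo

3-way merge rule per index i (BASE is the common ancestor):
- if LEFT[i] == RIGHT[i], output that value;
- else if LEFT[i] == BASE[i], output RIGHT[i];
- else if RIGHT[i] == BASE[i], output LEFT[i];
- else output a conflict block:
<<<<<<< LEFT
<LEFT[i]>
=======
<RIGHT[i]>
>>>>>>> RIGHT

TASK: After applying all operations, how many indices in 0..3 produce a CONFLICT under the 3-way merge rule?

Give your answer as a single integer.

Final LEFT:  [alpha, bravo, golf, golf]
Final RIGHT: [golf, echo, golf, charlie]
i=0: L=alpha, R=golf=BASE -> take LEFT -> alpha
i=1: BASE=charlie L=bravo R=echo all differ -> CONFLICT
i=2: L=golf R=golf -> agree -> golf
i=3: BASE=bravo L=golf R=charlie all differ -> CONFLICT
Conflict count: 2

Answer: 2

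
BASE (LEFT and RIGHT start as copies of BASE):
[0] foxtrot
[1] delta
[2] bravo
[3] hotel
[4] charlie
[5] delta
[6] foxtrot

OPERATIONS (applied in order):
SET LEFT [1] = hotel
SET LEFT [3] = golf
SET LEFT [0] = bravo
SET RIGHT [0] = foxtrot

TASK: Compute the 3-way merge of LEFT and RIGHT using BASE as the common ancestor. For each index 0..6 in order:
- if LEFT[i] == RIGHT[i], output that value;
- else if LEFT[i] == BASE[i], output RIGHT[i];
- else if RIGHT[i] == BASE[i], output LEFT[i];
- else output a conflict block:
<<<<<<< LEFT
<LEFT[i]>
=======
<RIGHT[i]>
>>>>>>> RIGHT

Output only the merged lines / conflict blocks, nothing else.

Final LEFT:  [bravo, hotel, bravo, golf, charlie, delta, foxtrot]
Final RIGHT: [foxtrot, delta, bravo, hotel, charlie, delta, foxtrot]
i=0: L=bravo, R=foxtrot=BASE -> take LEFT -> bravo
i=1: L=hotel, R=delta=BASE -> take LEFT -> hotel
i=2: L=bravo R=bravo -> agree -> bravo
i=3: L=golf, R=hotel=BASE -> take LEFT -> golf
i=4: L=charlie R=charlie -> agree -> charlie
i=5: L=delta R=delta -> agree -> delta
i=6: L=foxtrot R=foxtrot -> agree -> foxtrot

Answer: bravo
hotel
bravo
golf
charlie
delta
foxtrot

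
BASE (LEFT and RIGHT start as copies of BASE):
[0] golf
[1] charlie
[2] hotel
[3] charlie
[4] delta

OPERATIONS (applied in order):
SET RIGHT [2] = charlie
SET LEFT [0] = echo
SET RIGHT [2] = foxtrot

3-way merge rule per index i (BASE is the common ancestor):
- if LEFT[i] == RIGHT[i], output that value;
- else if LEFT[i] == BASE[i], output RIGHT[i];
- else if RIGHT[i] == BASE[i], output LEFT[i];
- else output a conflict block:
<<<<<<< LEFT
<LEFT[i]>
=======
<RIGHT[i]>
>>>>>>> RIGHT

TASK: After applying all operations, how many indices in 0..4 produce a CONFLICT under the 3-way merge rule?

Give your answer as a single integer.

Answer: 0

Derivation:
Final LEFT:  [echo, charlie, hotel, charlie, delta]
Final RIGHT: [golf, charlie, foxtrot, charlie, delta]
i=0: L=echo, R=golf=BASE -> take LEFT -> echo
i=1: L=charlie R=charlie -> agree -> charlie
i=2: L=hotel=BASE, R=foxtrot -> take RIGHT -> foxtrot
i=3: L=charlie R=charlie -> agree -> charlie
i=4: L=delta R=delta -> agree -> delta
Conflict count: 0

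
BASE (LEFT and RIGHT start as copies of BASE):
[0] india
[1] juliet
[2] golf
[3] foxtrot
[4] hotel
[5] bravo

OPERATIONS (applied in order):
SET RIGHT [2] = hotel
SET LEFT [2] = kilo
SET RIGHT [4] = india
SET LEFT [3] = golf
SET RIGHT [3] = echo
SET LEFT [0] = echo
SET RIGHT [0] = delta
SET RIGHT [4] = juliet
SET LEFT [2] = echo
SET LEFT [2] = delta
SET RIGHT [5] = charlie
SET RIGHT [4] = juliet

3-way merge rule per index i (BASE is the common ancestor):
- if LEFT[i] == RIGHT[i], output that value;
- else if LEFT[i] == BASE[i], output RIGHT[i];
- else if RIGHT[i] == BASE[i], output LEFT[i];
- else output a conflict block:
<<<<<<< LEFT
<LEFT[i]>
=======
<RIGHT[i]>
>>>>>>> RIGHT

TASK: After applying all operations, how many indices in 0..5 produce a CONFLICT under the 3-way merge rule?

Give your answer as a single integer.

Answer: 3

Derivation:
Final LEFT:  [echo, juliet, delta, golf, hotel, bravo]
Final RIGHT: [delta, juliet, hotel, echo, juliet, charlie]
i=0: BASE=india L=echo R=delta all differ -> CONFLICT
i=1: L=juliet R=juliet -> agree -> juliet
i=2: BASE=golf L=delta R=hotel all differ -> CONFLICT
i=3: BASE=foxtrot L=golf R=echo all differ -> CONFLICT
i=4: L=hotel=BASE, R=juliet -> take RIGHT -> juliet
i=5: L=bravo=BASE, R=charlie -> take RIGHT -> charlie
Conflict count: 3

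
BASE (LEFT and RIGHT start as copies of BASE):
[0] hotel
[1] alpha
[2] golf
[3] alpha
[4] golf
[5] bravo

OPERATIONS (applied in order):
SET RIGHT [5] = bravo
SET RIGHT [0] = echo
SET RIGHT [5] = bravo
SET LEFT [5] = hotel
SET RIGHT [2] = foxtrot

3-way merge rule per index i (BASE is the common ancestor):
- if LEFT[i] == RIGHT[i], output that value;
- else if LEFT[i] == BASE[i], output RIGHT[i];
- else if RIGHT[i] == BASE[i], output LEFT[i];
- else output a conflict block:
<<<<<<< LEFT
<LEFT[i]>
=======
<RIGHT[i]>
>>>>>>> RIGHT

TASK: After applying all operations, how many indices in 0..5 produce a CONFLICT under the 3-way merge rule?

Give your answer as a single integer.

Answer: 0

Derivation:
Final LEFT:  [hotel, alpha, golf, alpha, golf, hotel]
Final RIGHT: [echo, alpha, foxtrot, alpha, golf, bravo]
i=0: L=hotel=BASE, R=echo -> take RIGHT -> echo
i=1: L=alpha R=alpha -> agree -> alpha
i=2: L=golf=BASE, R=foxtrot -> take RIGHT -> foxtrot
i=3: L=alpha R=alpha -> agree -> alpha
i=4: L=golf R=golf -> agree -> golf
i=5: L=hotel, R=bravo=BASE -> take LEFT -> hotel
Conflict count: 0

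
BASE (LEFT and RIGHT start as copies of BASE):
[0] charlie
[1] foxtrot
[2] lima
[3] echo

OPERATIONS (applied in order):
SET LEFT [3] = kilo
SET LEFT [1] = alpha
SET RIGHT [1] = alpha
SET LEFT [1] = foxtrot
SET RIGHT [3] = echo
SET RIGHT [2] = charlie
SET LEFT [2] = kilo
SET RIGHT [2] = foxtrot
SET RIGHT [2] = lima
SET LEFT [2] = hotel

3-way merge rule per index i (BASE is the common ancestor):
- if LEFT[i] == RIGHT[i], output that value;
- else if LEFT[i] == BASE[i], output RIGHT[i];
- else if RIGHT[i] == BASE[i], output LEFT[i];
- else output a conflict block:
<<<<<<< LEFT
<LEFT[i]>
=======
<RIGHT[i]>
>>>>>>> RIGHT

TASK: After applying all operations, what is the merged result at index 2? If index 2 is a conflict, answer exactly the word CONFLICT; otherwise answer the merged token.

Answer: hotel

Derivation:
Final LEFT:  [charlie, foxtrot, hotel, kilo]
Final RIGHT: [charlie, alpha, lima, echo]
i=0: L=charlie R=charlie -> agree -> charlie
i=1: L=foxtrot=BASE, R=alpha -> take RIGHT -> alpha
i=2: L=hotel, R=lima=BASE -> take LEFT -> hotel
i=3: L=kilo, R=echo=BASE -> take LEFT -> kilo
Index 2 -> hotel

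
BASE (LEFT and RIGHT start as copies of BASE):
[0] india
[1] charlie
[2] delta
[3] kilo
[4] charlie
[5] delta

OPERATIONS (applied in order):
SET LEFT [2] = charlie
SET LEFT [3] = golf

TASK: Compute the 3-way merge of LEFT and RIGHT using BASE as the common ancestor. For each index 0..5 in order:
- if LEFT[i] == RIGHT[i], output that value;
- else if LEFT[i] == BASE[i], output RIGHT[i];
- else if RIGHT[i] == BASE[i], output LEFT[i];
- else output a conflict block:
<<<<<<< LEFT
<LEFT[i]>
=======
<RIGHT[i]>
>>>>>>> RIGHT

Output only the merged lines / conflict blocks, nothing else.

Answer: india
charlie
charlie
golf
charlie
delta

Derivation:
Final LEFT:  [india, charlie, charlie, golf, charlie, delta]
Final RIGHT: [india, charlie, delta, kilo, charlie, delta]
i=0: L=india R=india -> agree -> india
i=1: L=charlie R=charlie -> agree -> charlie
i=2: L=charlie, R=delta=BASE -> take LEFT -> charlie
i=3: L=golf, R=kilo=BASE -> take LEFT -> golf
i=4: L=charlie R=charlie -> agree -> charlie
i=5: L=delta R=delta -> agree -> delta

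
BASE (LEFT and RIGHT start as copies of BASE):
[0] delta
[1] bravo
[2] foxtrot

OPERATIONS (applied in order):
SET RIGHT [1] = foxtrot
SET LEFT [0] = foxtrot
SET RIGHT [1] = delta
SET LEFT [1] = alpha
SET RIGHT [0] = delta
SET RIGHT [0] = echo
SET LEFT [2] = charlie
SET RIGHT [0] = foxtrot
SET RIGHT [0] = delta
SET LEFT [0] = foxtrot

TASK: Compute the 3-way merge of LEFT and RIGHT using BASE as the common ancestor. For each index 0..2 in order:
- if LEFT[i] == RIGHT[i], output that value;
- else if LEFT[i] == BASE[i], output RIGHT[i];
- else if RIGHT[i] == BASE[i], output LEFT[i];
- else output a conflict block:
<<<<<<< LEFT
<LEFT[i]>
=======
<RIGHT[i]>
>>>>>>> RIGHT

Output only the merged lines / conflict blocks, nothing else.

Answer: foxtrot
<<<<<<< LEFT
alpha
=======
delta
>>>>>>> RIGHT
charlie

Derivation:
Final LEFT:  [foxtrot, alpha, charlie]
Final RIGHT: [delta, delta, foxtrot]
i=0: L=foxtrot, R=delta=BASE -> take LEFT -> foxtrot
i=1: BASE=bravo L=alpha R=delta all differ -> CONFLICT
i=2: L=charlie, R=foxtrot=BASE -> take LEFT -> charlie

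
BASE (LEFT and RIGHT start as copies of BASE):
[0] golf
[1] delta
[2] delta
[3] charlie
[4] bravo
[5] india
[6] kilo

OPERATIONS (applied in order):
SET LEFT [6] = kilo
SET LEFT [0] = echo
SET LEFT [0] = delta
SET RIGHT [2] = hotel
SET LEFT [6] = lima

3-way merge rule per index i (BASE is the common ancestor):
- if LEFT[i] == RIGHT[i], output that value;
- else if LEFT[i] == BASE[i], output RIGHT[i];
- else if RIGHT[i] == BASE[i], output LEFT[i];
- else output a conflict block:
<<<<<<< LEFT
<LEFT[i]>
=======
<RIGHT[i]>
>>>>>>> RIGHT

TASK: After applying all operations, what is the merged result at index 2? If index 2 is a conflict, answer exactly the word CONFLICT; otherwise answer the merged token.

Final LEFT:  [delta, delta, delta, charlie, bravo, india, lima]
Final RIGHT: [golf, delta, hotel, charlie, bravo, india, kilo]
i=0: L=delta, R=golf=BASE -> take LEFT -> delta
i=1: L=delta R=delta -> agree -> delta
i=2: L=delta=BASE, R=hotel -> take RIGHT -> hotel
i=3: L=charlie R=charlie -> agree -> charlie
i=4: L=bravo R=bravo -> agree -> bravo
i=5: L=india R=india -> agree -> india
i=6: L=lima, R=kilo=BASE -> take LEFT -> lima
Index 2 -> hotel

Answer: hotel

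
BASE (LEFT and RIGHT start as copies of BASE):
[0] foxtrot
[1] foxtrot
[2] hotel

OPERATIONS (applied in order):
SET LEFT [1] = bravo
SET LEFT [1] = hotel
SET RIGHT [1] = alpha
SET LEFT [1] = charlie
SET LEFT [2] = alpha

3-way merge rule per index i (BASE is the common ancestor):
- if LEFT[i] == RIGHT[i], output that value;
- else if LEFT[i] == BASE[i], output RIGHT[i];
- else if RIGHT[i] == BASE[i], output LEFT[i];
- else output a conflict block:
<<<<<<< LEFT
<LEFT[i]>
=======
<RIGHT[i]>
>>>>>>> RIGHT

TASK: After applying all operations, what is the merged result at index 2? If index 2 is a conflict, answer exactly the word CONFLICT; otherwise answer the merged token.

Final LEFT:  [foxtrot, charlie, alpha]
Final RIGHT: [foxtrot, alpha, hotel]
i=0: L=foxtrot R=foxtrot -> agree -> foxtrot
i=1: BASE=foxtrot L=charlie R=alpha all differ -> CONFLICT
i=2: L=alpha, R=hotel=BASE -> take LEFT -> alpha
Index 2 -> alpha

Answer: alpha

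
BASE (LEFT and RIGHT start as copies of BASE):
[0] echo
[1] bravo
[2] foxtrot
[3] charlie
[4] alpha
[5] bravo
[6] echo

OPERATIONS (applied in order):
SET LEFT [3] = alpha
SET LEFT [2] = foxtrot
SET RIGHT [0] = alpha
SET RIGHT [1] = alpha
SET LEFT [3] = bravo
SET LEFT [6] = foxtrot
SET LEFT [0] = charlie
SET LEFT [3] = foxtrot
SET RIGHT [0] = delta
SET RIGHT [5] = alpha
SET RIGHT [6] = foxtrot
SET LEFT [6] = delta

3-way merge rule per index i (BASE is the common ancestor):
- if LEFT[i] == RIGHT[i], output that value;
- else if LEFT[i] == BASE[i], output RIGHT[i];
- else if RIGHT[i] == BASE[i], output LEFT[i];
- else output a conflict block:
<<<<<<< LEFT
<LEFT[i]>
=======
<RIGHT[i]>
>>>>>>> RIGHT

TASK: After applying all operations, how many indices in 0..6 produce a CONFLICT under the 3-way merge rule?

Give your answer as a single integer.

Final LEFT:  [charlie, bravo, foxtrot, foxtrot, alpha, bravo, delta]
Final RIGHT: [delta, alpha, foxtrot, charlie, alpha, alpha, foxtrot]
i=0: BASE=echo L=charlie R=delta all differ -> CONFLICT
i=1: L=bravo=BASE, R=alpha -> take RIGHT -> alpha
i=2: L=foxtrot R=foxtrot -> agree -> foxtrot
i=3: L=foxtrot, R=charlie=BASE -> take LEFT -> foxtrot
i=4: L=alpha R=alpha -> agree -> alpha
i=5: L=bravo=BASE, R=alpha -> take RIGHT -> alpha
i=6: BASE=echo L=delta R=foxtrot all differ -> CONFLICT
Conflict count: 2

Answer: 2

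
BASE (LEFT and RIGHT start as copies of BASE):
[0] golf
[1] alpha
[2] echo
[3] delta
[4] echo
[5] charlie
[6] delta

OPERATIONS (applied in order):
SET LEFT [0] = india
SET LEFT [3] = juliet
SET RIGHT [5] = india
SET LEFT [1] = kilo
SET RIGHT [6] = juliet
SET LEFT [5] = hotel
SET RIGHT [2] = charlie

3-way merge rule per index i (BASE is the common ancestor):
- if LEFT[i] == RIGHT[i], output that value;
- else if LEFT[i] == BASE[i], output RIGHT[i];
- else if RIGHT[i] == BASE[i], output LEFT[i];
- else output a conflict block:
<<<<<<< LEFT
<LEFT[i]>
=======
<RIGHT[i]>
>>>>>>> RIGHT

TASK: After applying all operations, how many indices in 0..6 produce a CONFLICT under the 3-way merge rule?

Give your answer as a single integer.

Final LEFT:  [india, kilo, echo, juliet, echo, hotel, delta]
Final RIGHT: [golf, alpha, charlie, delta, echo, india, juliet]
i=0: L=india, R=golf=BASE -> take LEFT -> india
i=1: L=kilo, R=alpha=BASE -> take LEFT -> kilo
i=2: L=echo=BASE, R=charlie -> take RIGHT -> charlie
i=3: L=juliet, R=delta=BASE -> take LEFT -> juliet
i=4: L=echo R=echo -> agree -> echo
i=5: BASE=charlie L=hotel R=india all differ -> CONFLICT
i=6: L=delta=BASE, R=juliet -> take RIGHT -> juliet
Conflict count: 1

Answer: 1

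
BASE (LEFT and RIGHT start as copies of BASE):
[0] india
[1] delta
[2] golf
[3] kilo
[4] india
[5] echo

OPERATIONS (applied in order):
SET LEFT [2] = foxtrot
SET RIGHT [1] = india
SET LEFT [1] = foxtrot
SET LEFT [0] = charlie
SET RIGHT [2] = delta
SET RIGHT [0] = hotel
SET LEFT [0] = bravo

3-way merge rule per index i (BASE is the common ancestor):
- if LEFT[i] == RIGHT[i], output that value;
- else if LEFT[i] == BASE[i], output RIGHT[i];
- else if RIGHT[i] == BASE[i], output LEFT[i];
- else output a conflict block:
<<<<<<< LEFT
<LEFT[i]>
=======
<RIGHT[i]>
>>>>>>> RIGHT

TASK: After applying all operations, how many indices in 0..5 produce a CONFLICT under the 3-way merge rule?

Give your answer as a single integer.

Answer: 3

Derivation:
Final LEFT:  [bravo, foxtrot, foxtrot, kilo, india, echo]
Final RIGHT: [hotel, india, delta, kilo, india, echo]
i=0: BASE=india L=bravo R=hotel all differ -> CONFLICT
i=1: BASE=delta L=foxtrot R=india all differ -> CONFLICT
i=2: BASE=golf L=foxtrot R=delta all differ -> CONFLICT
i=3: L=kilo R=kilo -> agree -> kilo
i=4: L=india R=india -> agree -> india
i=5: L=echo R=echo -> agree -> echo
Conflict count: 3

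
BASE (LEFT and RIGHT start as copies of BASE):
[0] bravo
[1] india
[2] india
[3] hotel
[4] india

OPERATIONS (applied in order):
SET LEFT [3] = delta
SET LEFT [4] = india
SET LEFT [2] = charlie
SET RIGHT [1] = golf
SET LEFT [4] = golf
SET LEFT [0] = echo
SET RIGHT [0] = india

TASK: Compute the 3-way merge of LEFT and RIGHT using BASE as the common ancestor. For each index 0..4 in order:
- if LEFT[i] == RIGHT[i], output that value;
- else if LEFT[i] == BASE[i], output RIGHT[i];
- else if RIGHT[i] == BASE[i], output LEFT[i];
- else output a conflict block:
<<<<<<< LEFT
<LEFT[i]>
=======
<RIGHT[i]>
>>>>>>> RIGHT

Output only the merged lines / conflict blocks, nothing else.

Answer: <<<<<<< LEFT
echo
=======
india
>>>>>>> RIGHT
golf
charlie
delta
golf

Derivation:
Final LEFT:  [echo, india, charlie, delta, golf]
Final RIGHT: [india, golf, india, hotel, india]
i=0: BASE=bravo L=echo R=india all differ -> CONFLICT
i=1: L=india=BASE, R=golf -> take RIGHT -> golf
i=2: L=charlie, R=india=BASE -> take LEFT -> charlie
i=3: L=delta, R=hotel=BASE -> take LEFT -> delta
i=4: L=golf, R=india=BASE -> take LEFT -> golf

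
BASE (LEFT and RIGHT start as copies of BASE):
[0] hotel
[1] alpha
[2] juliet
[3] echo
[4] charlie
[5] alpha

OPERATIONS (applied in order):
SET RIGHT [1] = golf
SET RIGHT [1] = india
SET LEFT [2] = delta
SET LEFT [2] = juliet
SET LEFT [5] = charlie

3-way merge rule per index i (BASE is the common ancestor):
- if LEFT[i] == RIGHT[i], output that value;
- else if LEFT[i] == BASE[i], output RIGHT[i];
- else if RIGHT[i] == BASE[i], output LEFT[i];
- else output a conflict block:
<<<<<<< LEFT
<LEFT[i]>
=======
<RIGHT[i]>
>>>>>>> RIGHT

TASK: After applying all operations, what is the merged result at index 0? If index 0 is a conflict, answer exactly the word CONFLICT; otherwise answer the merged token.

Final LEFT:  [hotel, alpha, juliet, echo, charlie, charlie]
Final RIGHT: [hotel, india, juliet, echo, charlie, alpha]
i=0: L=hotel R=hotel -> agree -> hotel
i=1: L=alpha=BASE, R=india -> take RIGHT -> india
i=2: L=juliet R=juliet -> agree -> juliet
i=3: L=echo R=echo -> agree -> echo
i=4: L=charlie R=charlie -> agree -> charlie
i=5: L=charlie, R=alpha=BASE -> take LEFT -> charlie
Index 0 -> hotel

Answer: hotel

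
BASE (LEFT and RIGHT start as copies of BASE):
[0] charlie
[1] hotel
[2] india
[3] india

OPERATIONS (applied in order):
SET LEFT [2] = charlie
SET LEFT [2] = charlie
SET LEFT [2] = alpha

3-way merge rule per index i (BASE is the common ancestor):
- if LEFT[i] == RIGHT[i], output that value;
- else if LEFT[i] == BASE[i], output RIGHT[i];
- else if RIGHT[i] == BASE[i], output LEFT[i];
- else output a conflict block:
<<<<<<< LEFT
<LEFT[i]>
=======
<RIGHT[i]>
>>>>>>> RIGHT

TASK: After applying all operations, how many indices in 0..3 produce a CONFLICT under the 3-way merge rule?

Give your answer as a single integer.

Final LEFT:  [charlie, hotel, alpha, india]
Final RIGHT: [charlie, hotel, india, india]
i=0: L=charlie R=charlie -> agree -> charlie
i=1: L=hotel R=hotel -> agree -> hotel
i=2: L=alpha, R=india=BASE -> take LEFT -> alpha
i=3: L=india R=india -> agree -> india
Conflict count: 0

Answer: 0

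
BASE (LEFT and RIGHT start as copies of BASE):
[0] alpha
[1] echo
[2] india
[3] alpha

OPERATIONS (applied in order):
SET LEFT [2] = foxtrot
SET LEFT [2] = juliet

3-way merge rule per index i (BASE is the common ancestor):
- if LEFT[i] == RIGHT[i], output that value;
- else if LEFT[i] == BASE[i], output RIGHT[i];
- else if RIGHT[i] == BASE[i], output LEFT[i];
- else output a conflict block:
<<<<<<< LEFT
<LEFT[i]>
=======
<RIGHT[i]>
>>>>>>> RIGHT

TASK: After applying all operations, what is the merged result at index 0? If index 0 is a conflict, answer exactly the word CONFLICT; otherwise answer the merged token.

Final LEFT:  [alpha, echo, juliet, alpha]
Final RIGHT: [alpha, echo, india, alpha]
i=0: L=alpha R=alpha -> agree -> alpha
i=1: L=echo R=echo -> agree -> echo
i=2: L=juliet, R=india=BASE -> take LEFT -> juliet
i=3: L=alpha R=alpha -> agree -> alpha
Index 0 -> alpha

Answer: alpha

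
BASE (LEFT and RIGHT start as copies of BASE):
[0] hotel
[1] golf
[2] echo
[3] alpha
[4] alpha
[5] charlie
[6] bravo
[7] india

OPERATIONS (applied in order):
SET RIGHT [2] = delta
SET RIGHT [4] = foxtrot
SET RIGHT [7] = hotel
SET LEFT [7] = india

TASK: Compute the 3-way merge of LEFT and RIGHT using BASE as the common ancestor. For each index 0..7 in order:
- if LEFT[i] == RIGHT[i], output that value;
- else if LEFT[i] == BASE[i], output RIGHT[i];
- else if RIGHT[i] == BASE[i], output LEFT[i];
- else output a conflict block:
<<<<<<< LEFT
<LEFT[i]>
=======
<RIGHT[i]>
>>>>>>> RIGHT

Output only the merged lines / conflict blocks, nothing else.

Final LEFT:  [hotel, golf, echo, alpha, alpha, charlie, bravo, india]
Final RIGHT: [hotel, golf, delta, alpha, foxtrot, charlie, bravo, hotel]
i=0: L=hotel R=hotel -> agree -> hotel
i=1: L=golf R=golf -> agree -> golf
i=2: L=echo=BASE, R=delta -> take RIGHT -> delta
i=3: L=alpha R=alpha -> agree -> alpha
i=4: L=alpha=BASE, R=foxtrot -> take RIGHT -> foxtrot
i=5: L=charlie R=charlie -> agree -> charlie
i=6: L=bravo R=bravo -> agree -> bravo
i=7: L=india=BASE, R=hotel -> take RIGHT -> hotel

Answer: hotel
golf
delta
alpha
foxtrot
charlie
bravo
hotel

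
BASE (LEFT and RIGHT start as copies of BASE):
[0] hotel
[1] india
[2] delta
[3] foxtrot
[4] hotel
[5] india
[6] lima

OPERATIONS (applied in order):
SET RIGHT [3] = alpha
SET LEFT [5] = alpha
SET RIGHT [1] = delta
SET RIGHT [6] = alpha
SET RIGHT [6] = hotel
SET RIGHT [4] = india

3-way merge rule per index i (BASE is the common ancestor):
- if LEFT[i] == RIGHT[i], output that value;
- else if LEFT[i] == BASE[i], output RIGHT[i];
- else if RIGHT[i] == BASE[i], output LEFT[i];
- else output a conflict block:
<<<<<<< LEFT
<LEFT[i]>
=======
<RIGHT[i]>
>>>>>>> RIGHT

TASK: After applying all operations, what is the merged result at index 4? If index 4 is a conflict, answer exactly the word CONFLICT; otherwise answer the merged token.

Answer: india

Derivation:
Final LEFT:  [hotel, india, delta, foxtrot, hotel, alpha, lima]
Final RIGHT: [hotel, delta, delta, alpha, india, india, hotel]
i=0: L=hotel R=hotel -> agree -> hotel
i=1: L=india=BASE, R=delta -> take RIGHT -> delta
i=2: L=delta R=delta -> agree -> delta
i=3: L=foxtrot=BASE, R=alpha -> take RIGHT -> alpha
i=4: L=hotel=BASE, R=india -> take RIGHT -> india
i=5: L=alpha, R=india=BASE -> take LEFT -> alpha
i=6: L=lima=BASE, R=hotel -> take RIGHT -> hotel
Index 4 -> india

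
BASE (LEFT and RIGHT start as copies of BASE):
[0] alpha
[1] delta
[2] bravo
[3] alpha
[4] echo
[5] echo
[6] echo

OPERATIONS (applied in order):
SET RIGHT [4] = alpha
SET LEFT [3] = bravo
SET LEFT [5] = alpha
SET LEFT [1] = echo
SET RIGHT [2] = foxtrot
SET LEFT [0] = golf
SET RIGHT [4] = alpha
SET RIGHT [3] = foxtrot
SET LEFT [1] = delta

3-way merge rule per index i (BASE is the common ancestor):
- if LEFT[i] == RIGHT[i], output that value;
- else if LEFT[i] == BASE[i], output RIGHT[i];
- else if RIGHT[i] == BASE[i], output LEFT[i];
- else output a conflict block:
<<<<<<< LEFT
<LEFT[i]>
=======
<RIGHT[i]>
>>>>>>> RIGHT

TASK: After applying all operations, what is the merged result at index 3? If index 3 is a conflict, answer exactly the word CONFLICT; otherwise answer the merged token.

Final LEFT:  [golf, delta, bravo, bravo, echo, alpha, echo]
Final RIGHT: [alpha, delta, foxtrot, foxtrot, alpha, echo, echo]
i=0: L=golf, R=alpha=BASE -> take LEFT -> golf
i=1: L=delta R=delta -> agree -> delta
i=2: L=bravo=BASE, R=foxtrot -> take RIGHT -> foxtrot
i=3: BASE=alpha L=bravo R=foxtrot all differ -> CONFLICT
i=4: L=echo=BASE, R=alpha -> take RIGHT -> alpha
i=5: L=alpha, R=echo=BASE -> take LEFT -> alpha
i=6: L=echo R=echo -> agree -> echo
Index 3 -> CONFLICT

Answer: CONFLICT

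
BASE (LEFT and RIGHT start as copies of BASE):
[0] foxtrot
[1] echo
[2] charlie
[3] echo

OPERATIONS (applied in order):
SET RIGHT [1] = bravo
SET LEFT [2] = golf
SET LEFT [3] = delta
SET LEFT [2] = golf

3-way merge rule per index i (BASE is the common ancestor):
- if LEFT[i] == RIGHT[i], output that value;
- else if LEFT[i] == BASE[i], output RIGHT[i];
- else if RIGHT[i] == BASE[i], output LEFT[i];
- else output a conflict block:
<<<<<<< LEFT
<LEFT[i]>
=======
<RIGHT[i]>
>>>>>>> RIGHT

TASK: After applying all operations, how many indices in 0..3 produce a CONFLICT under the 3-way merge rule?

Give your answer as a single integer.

Answer: 0

Derivation:
Final LEFT:  [foxtrot, echo, golf, delta]
Final RIGHT: [foxtrot, bravo, charlie, echo]
i=0: L=foxtrot R=foxtrot -> agree -> foxtrot
i=1: L=echo=BASE, R=bravo -> take RIGHT -> bravo
i=2: L=golf, R=charlie=BASE -> take LEFT -> golf
i=3: L=delta, R=echo=BASE -> take LEFT -> delta
Conflict count: 0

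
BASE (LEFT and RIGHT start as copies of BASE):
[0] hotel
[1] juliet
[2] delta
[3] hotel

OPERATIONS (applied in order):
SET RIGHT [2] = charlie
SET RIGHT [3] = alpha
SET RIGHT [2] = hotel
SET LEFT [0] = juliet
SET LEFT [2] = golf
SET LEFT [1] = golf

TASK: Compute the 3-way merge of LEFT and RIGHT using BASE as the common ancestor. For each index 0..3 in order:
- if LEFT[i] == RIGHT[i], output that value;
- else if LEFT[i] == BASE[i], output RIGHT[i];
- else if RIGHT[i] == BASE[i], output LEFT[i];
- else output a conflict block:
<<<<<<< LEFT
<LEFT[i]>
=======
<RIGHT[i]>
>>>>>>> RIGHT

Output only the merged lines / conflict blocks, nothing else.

Final LEFT:  [juliet, golf, golf, hotel]
Final RIGHT: [hotel, juliet, hotel, alpha]
i=0: L=juliet, R=hotel=BASE -> take LEFT -> juliet
i=1: L=golf, R=juliet=BASE -> take LEFT -> golf
i=2: BASE=delta L=golf R=hotel all differ -> CONFLICT
i=3: L=hotel=BASE, R=alpha -> take RIGHT -> alpha

Answer: juliet
golf
<<<<<<< LEFT
golf
=======
hotel
>>>>>>> RIGHT
alpha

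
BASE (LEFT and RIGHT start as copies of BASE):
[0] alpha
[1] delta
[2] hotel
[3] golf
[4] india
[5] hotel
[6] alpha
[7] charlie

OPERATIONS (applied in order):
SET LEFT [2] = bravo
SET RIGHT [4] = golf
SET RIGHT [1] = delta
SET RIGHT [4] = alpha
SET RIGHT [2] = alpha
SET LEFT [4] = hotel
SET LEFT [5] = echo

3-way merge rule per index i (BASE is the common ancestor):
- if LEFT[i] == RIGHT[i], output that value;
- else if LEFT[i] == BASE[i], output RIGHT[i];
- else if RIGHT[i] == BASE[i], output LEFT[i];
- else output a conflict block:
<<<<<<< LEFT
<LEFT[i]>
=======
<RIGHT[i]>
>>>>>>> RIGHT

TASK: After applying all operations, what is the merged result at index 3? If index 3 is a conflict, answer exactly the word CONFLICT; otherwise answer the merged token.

Answer: golf

Derivation:
Final LEFT:  [alpha, delta, bravo, golf, hotel, echo, alpha, charlie]
Final RIGHT: [alpha, delta, alpha, golf, alpha, hotel, alpha, charlie]
i=0: L=alpha R=alpha -> agree -> alpha
i=1: L=delta R=delta -> agree -> delta
i=2: BASE=hotel L=bravo R=alpha all differ -> CONFLICT
i=3: L=golf R=golf -> agree -> golf
i=4: BASE=india L=hotel R=alpha all differ -> CONFLICT
i=5: L=echo, R=hotel=BASE -> take LEFT -> echo
i=6: L=alpha R=alpha -> agree -> alpha
i=7: L=charlie R=charlie -> agree -> charlie
Index 3 -> golf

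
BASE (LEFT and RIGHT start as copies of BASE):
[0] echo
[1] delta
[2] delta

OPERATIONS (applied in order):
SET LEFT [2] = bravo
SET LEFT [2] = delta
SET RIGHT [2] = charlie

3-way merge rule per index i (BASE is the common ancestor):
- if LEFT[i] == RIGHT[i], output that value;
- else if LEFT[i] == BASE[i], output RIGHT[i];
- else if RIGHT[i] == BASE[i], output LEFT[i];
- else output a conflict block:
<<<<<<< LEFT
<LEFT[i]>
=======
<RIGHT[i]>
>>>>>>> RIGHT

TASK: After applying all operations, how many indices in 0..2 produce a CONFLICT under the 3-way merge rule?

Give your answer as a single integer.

Answer: 0

Derivation:
Final LEFT:  [echo, delta, delta]
Final RIGHT: [echo, delta, charlie]
i=0: L=echo R=echo -> agree -> echo
i=1: L=delta R=delta -> agree -> delta
i=2: L=delta=BASE, R=charlie -> take RIGHT -> charlie
Conflict count: 0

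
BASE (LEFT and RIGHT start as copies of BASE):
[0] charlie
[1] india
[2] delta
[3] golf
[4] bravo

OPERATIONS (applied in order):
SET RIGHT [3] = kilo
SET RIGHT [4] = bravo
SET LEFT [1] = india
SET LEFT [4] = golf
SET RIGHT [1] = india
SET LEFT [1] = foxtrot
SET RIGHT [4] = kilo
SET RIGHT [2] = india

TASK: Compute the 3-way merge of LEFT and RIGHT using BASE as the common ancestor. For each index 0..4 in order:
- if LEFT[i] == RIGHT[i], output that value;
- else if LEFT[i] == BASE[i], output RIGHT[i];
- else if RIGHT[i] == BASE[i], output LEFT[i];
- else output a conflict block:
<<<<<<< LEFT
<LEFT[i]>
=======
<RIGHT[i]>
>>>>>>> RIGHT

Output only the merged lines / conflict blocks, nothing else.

Answer: charlie
foxtrot
india
kilo
<<<<<<< LEFT
golf
=======
kilo
>>>>>>> RIGHT

Derivation:
Final LEFT:  [charlie, foxtrot, delta, golf, golf]
Final RIGHT: [charlie, india, india, kilo, kilo]
i=0: L=charlie R=charlie -> agree -> charlie
i=1: L=foxtrot, R=india=BASE -> take LEFT -> foxtrot
i=2: L=delta=BASE, R=india -> take RIGHT -> india
i=3: L=golf=BASE, R=kilo -> take RIGHT -> kilo
i=4: BASE=bravo L=golf R=kilo all differ -> CONFLICT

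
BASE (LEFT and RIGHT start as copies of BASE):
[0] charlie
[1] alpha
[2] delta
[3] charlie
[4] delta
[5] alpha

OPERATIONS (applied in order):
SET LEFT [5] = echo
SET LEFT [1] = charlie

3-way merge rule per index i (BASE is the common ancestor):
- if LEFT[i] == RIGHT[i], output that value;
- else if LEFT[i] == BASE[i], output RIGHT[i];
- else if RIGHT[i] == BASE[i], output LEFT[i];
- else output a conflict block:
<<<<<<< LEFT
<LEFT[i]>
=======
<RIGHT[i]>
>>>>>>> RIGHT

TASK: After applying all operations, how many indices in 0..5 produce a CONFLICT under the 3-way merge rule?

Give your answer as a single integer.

Answer: 0

Derivation:
Final LEFT:  [charlie, charlie, delta, charlie, delta, echo]
Final RIGHT: [charlie, alpha, delta, charlie, delta, alpha]
i=0: L=charlie R=charlie -> agree -> charlie
i=1: L=charlie, R=alpha=BASE -> take LEFT -> charlie
i=2: L=delta R=delta -> agree -> delta
i=3: L=charlie R=charlie -> agree -> charlie
i=4: L=delta R=delta -> agree -> delta
i=5: L=echo, R=alpha=BASE -> take LEFT -> echo
Conflict count: 0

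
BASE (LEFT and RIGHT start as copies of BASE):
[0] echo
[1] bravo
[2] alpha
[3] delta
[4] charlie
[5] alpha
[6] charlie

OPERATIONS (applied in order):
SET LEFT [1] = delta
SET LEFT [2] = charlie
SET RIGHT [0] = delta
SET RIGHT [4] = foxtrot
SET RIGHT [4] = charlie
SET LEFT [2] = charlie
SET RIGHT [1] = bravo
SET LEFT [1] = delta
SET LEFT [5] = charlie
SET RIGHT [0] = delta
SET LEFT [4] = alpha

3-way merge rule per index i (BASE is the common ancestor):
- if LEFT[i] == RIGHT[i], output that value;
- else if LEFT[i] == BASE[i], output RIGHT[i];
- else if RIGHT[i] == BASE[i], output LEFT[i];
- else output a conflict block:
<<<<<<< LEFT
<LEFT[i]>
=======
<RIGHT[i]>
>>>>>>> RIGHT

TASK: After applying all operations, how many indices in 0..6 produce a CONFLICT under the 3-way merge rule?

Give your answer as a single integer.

Answer: 0

Derivation:
Final LEFT:  [echo, delta, charlie, delta, alpha, charlie, charlie]
Final RIGHT: [delta, bravo, alpha, delta, charlie, alpha, charlie]
i=0: L=echo=BASE, R=delta -> take RIGHT -> delta
i=1: L=delta, R=bravo=BASE -> take LEFT -> delta
i=2: L=charlie, R=alpha=BASE -> take LEFT -> charlie
i=3: L=delta R=delta -> agree -> delta
i=4: L=alpha, R=charlie=BASE -> take LEFT -> alpha
i=5: L=charlie, R=alpha=BASE -> take LEFT -> charlie
i=6: L=charlie R=charlie -> agree -> charlie
Conflict count: 0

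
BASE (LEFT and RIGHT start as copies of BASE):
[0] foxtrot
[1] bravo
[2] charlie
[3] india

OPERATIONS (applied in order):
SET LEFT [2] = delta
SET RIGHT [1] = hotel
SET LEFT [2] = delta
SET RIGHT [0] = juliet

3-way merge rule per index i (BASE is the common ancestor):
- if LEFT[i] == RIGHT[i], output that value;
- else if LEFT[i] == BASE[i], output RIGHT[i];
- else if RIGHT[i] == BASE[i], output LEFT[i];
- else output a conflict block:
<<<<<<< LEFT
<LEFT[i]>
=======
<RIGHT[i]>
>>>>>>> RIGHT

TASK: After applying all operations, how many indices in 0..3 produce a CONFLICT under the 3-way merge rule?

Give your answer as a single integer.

Answer: 0

Derivation:
Final LEFT:  [foxtrot, bravo, delta, india]
Final RIGHT: [juliet, hotel, charlie, india]
i=0: L=foxtrot=BASE, R=juliet -> take RIGHT -> juliet
i=1: L=bravo=BASE, R=hotel -> take RIGHT -> hotel
i=2: L=delta, R=charlie=BASE -> take LEFT -> delta
i=3: L=india R=india -> agree -> india
Conflict count: 0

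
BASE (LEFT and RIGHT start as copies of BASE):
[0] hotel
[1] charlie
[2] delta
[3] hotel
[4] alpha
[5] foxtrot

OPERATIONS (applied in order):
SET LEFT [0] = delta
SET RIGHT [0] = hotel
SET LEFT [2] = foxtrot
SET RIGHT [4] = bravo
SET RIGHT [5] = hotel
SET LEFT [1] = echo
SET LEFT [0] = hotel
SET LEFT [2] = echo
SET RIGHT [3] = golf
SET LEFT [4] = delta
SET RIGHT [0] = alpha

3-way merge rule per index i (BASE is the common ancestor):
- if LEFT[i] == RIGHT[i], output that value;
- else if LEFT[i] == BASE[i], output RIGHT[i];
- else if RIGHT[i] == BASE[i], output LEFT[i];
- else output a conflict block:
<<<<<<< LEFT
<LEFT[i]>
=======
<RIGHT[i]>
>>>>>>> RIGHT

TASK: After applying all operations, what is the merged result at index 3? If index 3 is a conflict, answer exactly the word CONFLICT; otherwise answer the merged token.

Final LEFT:  [hotel, echo, echo, hotel, delta, foxtrot]
Final RIGHT: [alpha, charlie, delta, golf, bravo, hotel]
i=0: L=hotel=BASE, R=alpha -> take RIGHT -> alpha
i=1: L=echo, R=charlie=BASE -> take LEFT -> echo
i=2: L=echo, R=delta=BASE -> take LEFT -> echo
i=3: L=hotel=BASE, R=golf -> take RIGHT -> golf
i=4: BASE=alpha L=delta R=bravo all differ -> CONFLICT
i=5: L=foxtrot=BASE, R=hotel -> take RIGHT -> hotel
Index 3 -> golf

Answer: golf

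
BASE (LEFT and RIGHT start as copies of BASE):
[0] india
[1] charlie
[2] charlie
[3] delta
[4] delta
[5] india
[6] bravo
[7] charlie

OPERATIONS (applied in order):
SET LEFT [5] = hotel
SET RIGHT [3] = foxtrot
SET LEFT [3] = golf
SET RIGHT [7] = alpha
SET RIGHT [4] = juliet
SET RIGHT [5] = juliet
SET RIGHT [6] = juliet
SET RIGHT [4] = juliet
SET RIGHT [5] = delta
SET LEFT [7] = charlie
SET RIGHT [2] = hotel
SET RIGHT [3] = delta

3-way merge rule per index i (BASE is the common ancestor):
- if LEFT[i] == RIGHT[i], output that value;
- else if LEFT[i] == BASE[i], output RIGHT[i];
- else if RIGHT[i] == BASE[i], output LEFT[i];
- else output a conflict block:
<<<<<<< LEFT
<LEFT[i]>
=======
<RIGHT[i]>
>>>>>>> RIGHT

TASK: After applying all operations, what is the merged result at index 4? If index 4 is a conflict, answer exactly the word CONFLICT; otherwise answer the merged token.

Final LEFT:  [india, charlie, charlie, golf, delta, hotel, bravo, charlie]
Final RIGHT: [india, charlie, hotel, delta, juliet, delta, juliet, alpha]
i=0: L=india R=india -> agree -> india
i=1: L=charlie R=charlie -> agree -> charlie
i=2: L=charlie=BASE, R=hotel -> take RIGHT -> hotel
i=3: L=golf, R=delta=BASE -> take LEFT -> golf
i=4: L=delta=BASE, R=juliet -> take RIGHT -> juliet
i=5: BASE=india L=hotel R=delta all differ -> CONFLICT
i=6: L=bravo=BASE, R=juliet -> take RIGHT -> juliet
i=7: L=charlie=BASE, R=alpha -> take RIGHT -> alpha
Index 4 -> juliet

Answer: juliet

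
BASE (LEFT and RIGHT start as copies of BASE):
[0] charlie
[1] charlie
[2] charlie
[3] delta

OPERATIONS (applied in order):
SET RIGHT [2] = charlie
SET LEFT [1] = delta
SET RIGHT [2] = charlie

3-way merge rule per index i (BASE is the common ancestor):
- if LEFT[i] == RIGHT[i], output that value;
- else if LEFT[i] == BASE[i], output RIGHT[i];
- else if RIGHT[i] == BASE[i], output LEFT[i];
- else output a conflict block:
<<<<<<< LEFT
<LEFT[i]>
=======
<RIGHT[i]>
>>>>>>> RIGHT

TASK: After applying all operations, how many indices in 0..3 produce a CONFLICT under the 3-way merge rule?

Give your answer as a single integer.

Answer: 0

Derivation:
Final LEFT:  [charlie, delta, charlie, delta]
Final RIGHT: [charlie, charlie, charlie, delta]
i=0: L=charlie R=charlie -> agree -> charlie
i=1: L=delta, R=charlie=BASE -> take LEFT -> delta
i=2: L=charlie R=charlie -> agree -> charlie
i=3: L=delta R=delta -> agree -> delta
Conflict count: 0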